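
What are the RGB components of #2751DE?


Hex: #2751DE
R = 27₁₆ = 39
G = 51₁₆ = 81
B = DE₁₆ = 222
= RGB(39, 81, 222)


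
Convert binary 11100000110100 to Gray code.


Binary: 11100000110100
Gray code: G = B XOR (B >> 1)
B >> 1 = 01110000011010
11100000110100 XOR 01110000011010:
  1 XOR 0 = 1
  1 XOR 1 = 0
  1 XOR 1 = 0
  0 XOR 1 = 1
  0 XOR 0 = 0
  0 XOR 0 = 0
  0 XOR 0 = 0
  0 XOR 0 = 0
  1 XOR 0 = 1
  1 XOR 1 = 0
  0 XOR 1 = 1
  1 XOR 0 = 1
  0 XOR 1 = 1
  0 XOR 0 = 0
= 10010000101110


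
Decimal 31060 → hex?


Divide by 16 repeatedly:
31060 ÷ 16 = 1941 remainder 4 (4)
1941 ÷ 16 = 121 remainder 5 (5)
121 ÷ 16 = 7 remainder 9 (9)
7 ÷ 16 = 0 remainder 7 (7)
Reading remainders bottom-up:
= 0x7954


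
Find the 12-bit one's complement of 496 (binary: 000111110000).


Original: 000111110000
Invert all bits:
  bit 0: 0 → 1
  bit 1: 0 → 1
  bit 2: 0 → 1
  bit 3: 1 → 0
  bit 4: 1 → 0
  bit 5: 1 → 0
  bit 6: 1 → 0
  bit 7: 1 → 0
  bit 8: 0 → 1
  bit 9: 0 → 1
  bit 10: 0 → 1
  bit 11: 0 → 1
= 111000001111


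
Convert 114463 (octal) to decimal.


Positional values:
Position 0: 3 × 8^0 = 3
Position 1: 6 × 8^1 = 48
Position 2: 4 × 8^2 = 256
Position 3: 4 × 8^3 = 2048
Position 4: 1 × 8^4 = 4096
Position 5: 1 × 8^5 = 32768
Sum = 3 + 48 + 256 + 2048 + 4096 + 32768
= 39219


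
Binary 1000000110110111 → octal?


Group into 3-bit groups: 001000000110110111
  001 = 1
  000 = 0
  000 = 0
  110 = 6
  110 = 6
  111 = 7
= 0o100667


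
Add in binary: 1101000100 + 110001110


Align and add column by column (LSB to MSB, carry propagating):
  01101000100
+ 00110001110
  -----------
  col 0: 0 + 0 + 0 (carry in) = 0 → bit 0, carry out 0
  col 1: 0 + 1 + 0 (carry in) = 1 → bit 1, carry out 0
  col 2: 1 + 1 + 0 (carry in) = 2 → bit 0, carry out 1
  col 3: 0 + 1 + 1 (carry in) = 2 → bit 0, carry out 1
  col 4: 0 + 0 + 1 (carry in) = 1 → bit 1, carry out 0
  col 5: 0 + 0 + 0 (carry in) = 0 → bit 0, carry out 0
  col 6: 1 + 0 + 0 (carry in) = 1 → bit 1, carry out 0
  col 7: 0 + 1 + 0 (carry in) = 1 → bit 1, carry out 0
  col 8: 1 + 1 + 0 (carry in) = 2 → bit 0, carry out 1
  col 9: 1 + 0 + 1 (carry in) = 2 → bit 0, carry out 1
  col 10: 0 + 0 + 1 (carry in) = 1 → bit 1, carry out 0
Reading bits MSB→LSB: 10011010010
Strip leading zeros: 10011010010
= 10011010010


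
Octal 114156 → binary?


Each octal digit → 3 binary bits:
  1 = 001
  1 = 001
  4 = 100
  1 = 001
  5 = 101
  6 = 110
Concatenate: 001 001 100 001 101 110
= 001001100001101110


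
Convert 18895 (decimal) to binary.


Divide by 2 repeatedly:
18895 ÷ 2 = 9447 remainder 1
9447 ÷ 2 = 4723 remainder 1
4723 ÷ 2 = 2361 remainder 1
2361 ÷ 2 = 1180 remainder 1
1180 ÷ 2 = 590 remainder 0
590 ÷ 2 = 295 remainder 0
295 ÷ 2 = 147 remainder 1
147 ÷ 2 = 73 remainder 1
73 ÷ 2 = 36 remainder 1
36 ÷ 2 = 18 remainder 0
18 ÷ 2 = 9 remainder 0
9 ÷ 2 = 4 remainder 1
4 ÷ 2 = 2 remainder 0
2 ÷ 2 = 1 remainder 0
1 ÷ 2 = 0 remainder 1
Reading remainders bottom-up:
= 100100111001111


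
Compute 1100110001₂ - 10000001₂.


Align and subtract column by column (LSB to MSB, borrowing when needed):
  1100110001
- 0010000001
  ----------
  col 0: (1 - 0 borrow-in) - 1 → 1 - 1 = 0, borrow out 0
  col 1: (0 - 0 borrow-in) - 0 → 0 - 0 = 0, borrow out 0
  col 2: (0 - 0 borrow-in) - 0 → 0 - 0 = 0, borrow out 0
  col 3: (0 - 0 borrow-in) - 0 → 0 - 0 = 0, borrow out 0
  col 4: (1 - 0 borrow-in) - 0 → 1 - 0 = 1, borrow out 0
  col 5: (1 - 0 borrow-in) - 0 → 1 - 0 = 1, borrow out 0
  col 6: (0 - 0 borrow-in) - 0 → 0 - 0 = 0, borrow out 0
  col 7: (0 - 0 borrow-in) - 1 → borrow from next column: (0+2) - 1 = 1, borrow out 1
  col 8: (1 - 1 borrow-in) - 0 → 0 - 0 = 0, borrow out 0
  col 9: (1 - 0 borrow-in) - 0 → 1 - 0 = 1, borrow out 0
Reading bits MSB→LSB: 1010110000
Strip leading zeros: 1010110000
= 1010110000


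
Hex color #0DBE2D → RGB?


Hex: #0DBE2D
R = 0D₁₆ = 13
G = BE₁₆ = 190
B = 2D₁₆ = 45
= RGB(13, 190, 45)


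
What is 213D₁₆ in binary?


Each hex digit → 4 binary bits:
  2 = 0010
  1 = 0001
  3 = 0011
  D = 1101
Concatenate: 0010 0001 0011 1101
= 0010000100111101


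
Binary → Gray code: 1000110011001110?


Binary: 1000110011001110
Gray code: G = B XOR (B >> 1)
B >> 1 = 0100011001100111
1000110011001110 XOR 0100011001100111:
  1 XOR 0 = 1
  0 XOR 1 = 1
  0 XOR 0 = 0
  0 XOR 0 = 0
  1 XOR 0 = 1
  1 XOR 1 = 0
  0 XOR 1 = 1
  0 XOR 0 = 0
  1 XOR 0 = 1
  1 XOR 1 = 0
  0 XOR 1 = 1
  0 XOR 0 = 0
  1 XOR 0 = 1
  1 XOR 1 = 0
  1 XOR 1 = 0
  0 XOR 1 = 1
= 1100101010101001


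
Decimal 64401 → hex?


Divide by 16 repeatedly:
64401 ÷ 16 = 4025 remainder 1 (1)
4025 ÷ 16 = 251 remainder 9 (9)
251 ÷ 16 = 15 remainder 11 (B)
15 ÷ 16 = 0 remainder 15 (F)
Reading remainders bottom-up:
= 0xFB91


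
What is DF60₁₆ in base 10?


Positional values:
Position 0: 0 × 16^0 = 0 × 1 = 0
Position 1: 6 × 16^1 = 6 × 16 = 96
Position 2: F × 16^2 = 15 × 256 = 3840
Position 3: D × 16^3 = 13 × 4096 = 53248
Sum = 0 + 96 + 3840 + 53248
= 57184


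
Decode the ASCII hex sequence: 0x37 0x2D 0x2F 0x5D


Codes (hex): 0x37 0x2D 0x2F 0x5D
Per-code ASCII lookup:
  0x37 = 55  (range 48-57: digits, 55 - 48 = 7) → '7'
  0x2D = 45  (special character) → '-'
  0x2F = 47  (special character) → '/'
  0x5D = 93  (special character) → ']'
= '7-/]'


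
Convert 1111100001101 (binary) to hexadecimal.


Group into 4-bit nibbles: 0001111100001101
  0001 = 1
  1111 = F
  0000 = 0
  1101 = D
= 0x1F0D


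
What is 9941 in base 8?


Divide by 8 repeatedly:
9941 ÷ 8 = 1242 remainder 5
1242 ÷ 8 = 155 remainder 2
155 ÷ 8 = 19 remainder 3
19 ÷ 8 = 2 remainder 3
2 ÷ 8 = 0 remainder 2
Reading remainders bottom-up:
= 0o23325


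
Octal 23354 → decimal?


Positional values:
Position 0: 4 × 8^0 = 4
Position 1: 5 × 8^1 = 40
Position 2: 3 × 8^2 = 192
Position 3: 3 × 8^3 = 1536
Position 4: 2 × 8^4 = 8192
Sum = 4 + 40 + 192 + 1536 + 8192
= 9964


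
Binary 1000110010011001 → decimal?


Positional values:
Bit 0: 1 × 2^0 = 1
Bit 3: 1 × 2^3 = 8
Bit 4: 1 × 2^4 = 16
Bit 7: 1 × 2^7 = 128
Bit 10: 1 × 2^10 = 1024
Bit 11: 1 × 2^11 = 2048
Bit 15: 1 × 2^15 = 32768
Sum = 1 + 8 + 16 + 128 + 1024 + 2048 + 32768
= 35993


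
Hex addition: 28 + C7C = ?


Align and add column by column (LSB to MSB, each column mod 16 with carry):
  0028
+ 0C7C
  ----
  col 0: 8(8) + C(12) + 0 (carry in) = 20 → 4(4), carry out 1
  col 1: 2(2) + 7(7) + 1 (carry in) = 10 → A(10), carry out 0
  col 2: 0(0) + C(12) + 0 (carry in) = 12 → C(12), carry out 0
  col 3: 0(0) + 0(0) + 0 (carry in) = 0 → 0(0), carry out 0
Reading digits MSB→LSB: 0CA4
Strip leading zeros: CA4
= 0xCA4


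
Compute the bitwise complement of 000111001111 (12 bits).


Original: 000111001111
Invert all bits:
  bit 0: 0 → 1
  bit 1: 0 → 1
  bit 2: 0 → 1
  bit 3: 1 → 0
  bit 4: 1 → 0
  bit 5: 1 → 0
  bit 6: 0 → 1
  bit 7: 0 → 1
  bit 8: 1 → 0
  bit 9: 1 → 0
  bit 10: 1 → 0
  bit 11: 1 → 0
= 111000110000


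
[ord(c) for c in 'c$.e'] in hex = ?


String: 'c$.e'  (4 characters)
Per-character ASCII lookup:
  'c': lowercase starts at 97: 'c' = 97 + 2 = 99 → 0x63
  '$': special character: '$' = 36 → 0x24
  '.': special character: '.' = 46 → 0x2E
  'e': lowercase starts at 97: 'e' = 97 + 4 = 101 → 0x65
= 0x63 0x24 0x2E 0x65


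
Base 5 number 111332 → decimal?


Positional values (base 5):
  2 × 5^0 = 2 × 1 = 2
  3 × 5^1 = 3 × 5 = 15
  3 × 5^2 = 3 × 25 = 75
  1 × 5^3 = 1 × 125 = 125
  1 × 5^4 = 1 × 625 = 625
  1 × 5^5 = 1 × 3125 = 3125
Sum = 2 + 15 + 75 + 125 + 625 + 3125
= 3967


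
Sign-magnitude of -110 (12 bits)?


Sign bit: 1 (negative)
Magnitude: 110 = 00001101110
= 100001101110


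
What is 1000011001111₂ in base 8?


Group into 3-bit groups: 001000011001111
  001 = 1
  000 = 0
  011 = 3
  001 = 1
  111 = 7
= 0o10317


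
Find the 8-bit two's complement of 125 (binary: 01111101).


Original: 01111101
Step 1 - Invert all bits: 10000010
Step 2 - Add 1: 10000010 + 1
= 10000011 (represents -125)


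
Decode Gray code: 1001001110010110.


Gray code: 1001001110010110
MSB stays the same: 1
Each subsequent bit = prev_binary XOR current_gray:
  B[1] = 1 XOR 0 = 1
  B[2] = 1 XOR 0 = 1
  B[3] = 1 XOR 1 = 0
  B[4] = 0 XOR 0 = 0
  B[5] = 0 XOR 0 = 0
  B[6] = 0 XOR 1 = 1
  B[7] = 1 XOR 1 = 0
  B[8] = 0 XOR 1 = 1
  B[9] = 1 XOR 0 = 1
  B[10] = 1 XOR 0 = 1
  B[11] = 1 XOR 1 = 0
  B[12] = 0 XOR 0 = 0
  B[13] = 0 XOR 1 = 1
  B[14] = 1 XOR 1 = 0
  B[15] = 0 XOR 0 = 0
= 1110001011100100 (58084 decimal)


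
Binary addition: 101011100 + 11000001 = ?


Align and add column by column (LSB to MSB, carry propagating):
  0101011100
+ 0011000001
  ----------
  col 0: 0 + 1 + 0 (carry in) = 1 → bit 1, carry out 0
  col 1: 0 + 0 + 0 (carry in) = 0 → bit 0, carry out 0
  col 2: 1 + 0 + 0 (carry in) = 1 → bit 1, carry out 0
  col 3: 1 + 0 + 0 (carry in) = 1 → bit 1, carry out 0
  col 4: 1 + 0 + 0 (carry in) = 1 → bit 1, carry out 0
  col 5: 0 + 0 + 0 (carry in) = 0 → bit 0, carry out 0
  col 6: 1 + 1 + 0 (carry in) = 2 → bit 0, carry out 1
  col 7: 0 + 1 + 1 (carry in) = 2 → bit 0, carry out 1
  col 8: 1 + 0 + 1 (carry in) = 2 → bit 0, carry out 1
  col 9: 0 + 0 + 1 (carry in) = 1 → bit 1, carry out 0
Reading bits MSB→LSB: 1000011101
Strip leading zeros: 1000011101
= 1000011101


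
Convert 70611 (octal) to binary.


Each octal digit → 3 binary bits:
  7 = 111
  0 = 000
  6 = 110
  1 = 001
  1 = 001
Concatenate: 111 000 110 001 001
= 111000110001001


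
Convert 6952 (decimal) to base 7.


Divide by 7 repeatedly:
6952 ÷ 7 = 993 remainder 1
993 ÷ 7 = 141 remainder 6
141 ÷ 7 = 20 remainder 1
20 ÷ 7 = 2 remainder 6
2 ÷ 7 = 0 remainder 2
Reading remainders bottom-up:
= 26161


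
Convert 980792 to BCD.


Each digit → 4-bit binary:
  9 → 1001
  8 → 1000
  0 → 0000
  7 → 0111
  9 → 1001
  2 → 0010
= 1001 1000 0000 0111 1001 0010


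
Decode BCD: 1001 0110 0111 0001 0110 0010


Each 4-bit group → digit:
  1001 → 9
  0110 → 6
  0111 → 7
  0001 → 1
  0110 → 6
  0010 → 2
= 967162


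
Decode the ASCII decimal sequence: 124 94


Codes (decimal): 124 94
Per-code ASCII lookup:
  124  (special character) → '|'
  94  (special character) → '^'
= '|^'


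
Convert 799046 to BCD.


Each digit → 4-bit binary:
  7 → 0111
  9 → 1001
  9 → 1001
  0 → 0000
  4 → 0100
  6 → 0110
= 0111 1001 1001 0000 0100 0110


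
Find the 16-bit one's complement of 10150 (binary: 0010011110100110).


Original: 0010011110100110
Invert all bits:
  bit 0: 0 → 1
  bit 1: 0 → 1
  bit 2: 1 → 0
  bit 3: 0 → 1
  bit 4: 0 → 1
  bit 5: 1 → 0
  bit 6: 1 → 0
  bit 7: 1 → 0
  bit 8: 1 → 0
  bit 9: 0 → 1
  bit 10: 1 → 0
  bit 11: 0 → 1
  bit 12: 0 → 1
  bit 13: 1 → 0
  bit 14: 1 → 0
  bit 15: 0 → 1
= 1101100001011001


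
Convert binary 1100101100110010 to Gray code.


Binary: 1100101100110010
Gray code: G = B XOR (B >> 1)
B >> 1 = 0110010110011001
1100101100110010 XOR 0110010110011001:
  1 XOR 0 = 1
  1 XOR 1 = 0
  0 XOR 1 = 1
  0 XOR 0 = 0
  1 XOR 0 = 1
  0 XOR 1 = 1
  1 XOR 0 = 1
  1 XOR 1 = 0
  0 XOR 1 = 1
  0 XOR 0 = 0
  1 XOR 0 = 1
  1 XOR 1 = 0
  0 XOR 1 = 1
  0 XOR 0 = 0
  1 XOR 0 = 1
  0 XOR 1 = 1
= 1010111010101011


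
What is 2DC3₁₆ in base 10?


Positional values:
Position 0: 3 × 16^0 = 3 × 1 = 3
Position 1: C × 16^1 = 12 × 16 = 192
Position 2: D × 16^2 = 13 × 256 = 3328
Position 3: 2 × 16^3 = 2 × 4096 = 8192
Sum = 3 + 192 + 3328 + 8192
= 11715


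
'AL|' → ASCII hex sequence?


String: 'AL|'  (3 characters)
Per-character ASCII lookup:
  'A': uppercase starts at 65: 'A' = 65 + 0 = 65 → 0x41
  'L': uppercase starts at 65: 'L' = 65 + 11 = 76 → 0x4C
  '|': special character: '|' = 124 → 0x7C
= 0x41 0x4C 0x7C


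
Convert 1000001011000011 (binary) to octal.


Group into 3-bit groups: 001000001011000011
  001 = 1
  000 = 0
  001 = 1
  011 = 3
  000 = 0
  011 = 3
= 0o101303


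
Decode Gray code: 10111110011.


Gray code: 10111110011
MSB stays the same: 1
Each subsequent bit = prev_binary XOR current_gray:
  B[1] = 1 XOR 0 = 1
  B[2] = 1 XOR 1 = 0
  B[3] = 0 XOR 1 = 1
  B[4] = 1 XOR 1 = 0
  B[5] = 0 XOR 1 = 1
  B[6] = 1 XOR 1 = 0
  B[7] = 0 XOR 0 = 0
  B[8] = 0 XOR 0 = 0
  B[9] = 0 XOR 1 = 1
  B[10] = 1 XOR 1 = 0
= 11010100010 (1698 decimal)


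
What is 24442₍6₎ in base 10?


Positional values (base 6):
  2 × 6^0 = 2 × 1 = 2
  4 × 6^1 = 4 × 6 = 24
  4 × 6^2 = 4 × 36 = 144
  4 × 6^3 = 4 × 216 = 864
  2 × 6^4 = 2 × 1296 = 2592
Sum = 2 + 24 + 144 + 864 + 2592
= 3626


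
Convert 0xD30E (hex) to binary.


Each hex digit → 4 binary bits:
  D = 1101
  3 = 0011
  0 = 0000
  E = 1110
Concatenate: 1101 0011 0000 1110
= 1101001100001110


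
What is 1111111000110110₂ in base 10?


Positional values:
Bit 1: 1 × 2^1 = 2
Bit 2: 1 × 2^2 = 4
Bit 4: 1 × 2^4 = 16
Bit 5: 1 × 2^5 = 32
Bit 9: 1 × 2^9 = 512
Bit 10: 1 × 2^10 = 1024
Bit 11: 1 × 2^11 = 2048
Bit 12: 1 × 2^12 = 4096
Bit 13: 1 × 2^13 = 8192
Bit 14: 1 × 2^14 = 16384
Bit 15: 1 × 2^15 = 32768
Sum = 2 + 4 + 16 + 32 + 512 + 1024 + 2048 + 4096 + 8192 + 16384 + 32768
= 65078


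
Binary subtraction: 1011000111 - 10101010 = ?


Align and subtract column by column (LSB to MSB, borrowing when needed):
  1011000111
- 0010101010
  ----------
  col 0: (1 - 0 borrow-in) - 0 → 1 - 0 = 1, borrow out 0
  col 1: (1 - 0 borrow-in) - 1 → 1 - 1 = 0, borrow out 0
  col 2: (1 - 0 borrow-in) - 0 → 1 - 0 = 1, borrow out 0
  col 3: (0 - 0 borrow-in) - 1 → borrow from next column: (0+2) - 1 = 1, borrow out 1
  col 4: (0 - 1 borrow-in) - 0 → borrow from next column: (-1+2) - 0 = 1, borrow out 1
  col 5: (0 - 1 borrow-in) - 1 → borrow from next column: (-1+2) - 1 = 0, borrow out 1
  col 6: (1 - 1 borrow-in) - 0 → 0 - 0 = 0, borrow out 0
  col 7: (1 - 0 borrow-in) - 1 → 1 - 1 = 0, borrow out 0
  col 8: (0 - 0 borrow-in) - 0 → 0 - 0 = 0, borrow out 0
  col 9: (1 - 0 borrow-in) - 0 → 1 - 0 = 1, borrow out 0
Reading bits MSB→LSB: 1000011101
Strip leading zeros: 1000011101
= 1000011101


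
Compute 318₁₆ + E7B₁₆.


Align and add column by column (LSB to MSB, each column mod 16 with carry):
  0318
+ 0E7B
  ----
  col 0: 8(8) + B(11) + 0 (carry in) = 19 → 3(3), carry out 1
  col 1: 1(1) + 7(7) + 1 (carry in) = 9 → 9(9), carry out 0
  col 2: 3(3) + E(14) + 0 (carry in) = 17 → 1(1), carry out 1
  col 3: 0(0) + 0(0) + 1 (carry in) = 1 → 1(1), carry out 0
Reading digits MSB→LSB: 1193
Strip leading zeros: 1193
= 0x1193


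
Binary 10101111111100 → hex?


Group into 4-bit nibbles: 0010101111111100
  0010 = 2
  1011 = B
  1111 = F
  1100 = C
= 0x2BFC


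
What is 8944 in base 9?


Divide by 9 repeatedly:
8944 ÷ 9 = 993 remainder 7
993 ÷ 9 = 110 remainder 3
110 ÷ 9 = 12 remainder 2
12 ÷ 9 = 1 remainder 3
1 ÷ 9 = 0 remainder 1
Reading remainders bottom-up:
= 13237


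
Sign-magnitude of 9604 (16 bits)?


Sign bit: 0 (positive)
Magnitude: 9604 = 010010110000100
= 0010010110000100


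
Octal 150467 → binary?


Each octal digit → 3 binary bits:
  1 = 001
  5 = 101
  0 = 000
  4 = 100
  6 = 110
  7 = 111
Concatenate: 001 101 000 100 110 111
= 001101000100110111


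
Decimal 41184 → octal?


Divide by 8 repeatedly:
41184 ÷ 8 = 5148 remainder 0
5148 ÷ 8 = 643 remainder 4
643 ÷ 8 = 80 remainder 3
80 ÷ 8 = 10 remainder 0
10 ÷ 8 = 1 remainder 2
1 ÷ 8 = 0 remainder 1
Reading remainders bottom-up:
= 0o120340


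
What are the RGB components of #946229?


Hex: #946229
R = 94₁₆ = 148
G = 62₁₆ = 98
B = 29₁₆ = 41
= RGB(148, 98, 41)


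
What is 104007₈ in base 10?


Positional values:
Position 0: 7 × 8^0 = 7
Position 1: 0 × 8^1 = 0
Position 2: 0 × 8^2 = 0
Position 3: 4 × 8^3 = 2048
Position 4: 0 × 8^4 = 0
Position 5: 1 × 8^5 = 32768
Sum = 7 + 0 + 0 + 2048 + 0 + 32768
= 34823


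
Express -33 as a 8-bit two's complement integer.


Original: 00100001
Step 1 - Invert all bits: 11011110
Step 2 - Add 1: 11011110 + 1
= 11011111 (represents -33)


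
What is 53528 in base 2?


Divide by 2 repeatedly:
53528 ÷ 2 = 26764 remainder 0
26764 ÷ 2 = 13382 remainder 0
13382 ÷ 2 = 6691 remainder 0
6691 ÷ 2 = 3345 remainder 1
3345 ÷ 2 = 1672 remainder 1
1672 ÷ 2 = 836 remainder 0
836 ÷ 2 = 418 remainder 0
418 ÷ 2 = 209 remainder 0
209 ÷ 2 = 104 remainder 1
104 ÷ 2 = 52 remainder 0
52 ÷ 2 = 26 remainder 0
26 ÷ 2 = 13 remainder 0
13 ÷ 2 = 6 remainder 1
6 ÷ 2 = 3 remainder 0
3 ÷ 2 = 1 remainder 1
1 ÷ 2 = 0 remainder 1
Reading remainders bottom-up:
= 1101000100011000


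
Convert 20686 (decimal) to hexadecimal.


Divide by 16 repeatedly:
20686 ÷ 16 = 1292 remainder 14 (E)
1292 ÷ 16 = 80 remainder 12 (C)
80 ÷ 16 = 5 remainder 0 (0)
5 ÷ 16 = 0 remainder 5 (5)
Reading remainders bottom-up:
= 0x50CE


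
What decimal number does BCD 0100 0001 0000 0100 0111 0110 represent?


Each 4-bit group → digit:
  0100 → 4
  0001 → 1
  0000 → 0
  0100 → 4
  0111 → 7
  0110 → 6
= 410476


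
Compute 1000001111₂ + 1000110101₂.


Align and add column by column (LSB to MSB, carry propagating):
  01000001111
+ 01000110101
  -----------
  col 0: 1 + 1 + 0 (carry in) = 2 → bit 0, carry out 1
  col 1: 1 + 0 + 1 (carry in) = 2 → bit 0, carry out 1
  col 2: 1 + 1 + 1 (carry in) = 3 → bit 1, carry out 1
  col 3: 1 + 0 + 1 (carry in) = 2 → bit 0, carry out 1
  col 4: 0 + 1 + 1 (carry in) = 2 → bit 0, carry out 1
  col 5: 0 + 1 + 1 (carry in) = 2 → bit 0, carry out 1
  col 6: 0 + 0 + 1 (carry in) = 1 → bit 1, carry out 0
  col 7: 0 + 0 + 0 (carry in) = 0 → bit 0, carry out 0
  col 8: 0 + 0 + 0 (carry in) = 0 → bit 0, carry out 0
  col 9: 1 + 1 + 0 (carry in) = 2 → bit 0, carry out 1
  col 10: 0 + 0 + 1 (carry in) = 1 → bit 1, carry out 0
Reading bits MSB→LSB: 10001000100
Strip leading zeros: 10001000100
= 10001000100


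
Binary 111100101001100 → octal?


Group into 3-bit groups: 111100101001100
  111 = 7
  100 = 4
  101 = 5
  001 = 1
  100 = 4
= 0o74514


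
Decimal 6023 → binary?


Divide by 2 repeatedly:
6023 ÷ 2 = 3011 remainder 1
3011 ÷ 2 = 1505 remainder 1
1505 ÷ 2 = 752 remainder 1
752 ÷ 2 = 376 remainder 0
376 ÷ 2 = 188 remainder 0
188 ÷ 2 = 94 remainder 0
94 ÷ 2 = 47 remainder 0
47 ÷ 2 = 23 remainder 1
23 ÷ 2 = 11 remainder 1
11 ÷ 2 = 5 remainder 1
5 ÷ 2 = 2 remainder 1
2 ÷ 2 = 1 remainder 0
1 ÷ 2 = 0 remainder 1
Reading remainders bottom-up:
= 1011110000111


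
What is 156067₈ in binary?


Each octal digit → 3 binary bits:
  1 = 001
  5 = 101
  6 = 110
  0 = 000
  6 = 110
  7 = 111
Concatenate: 001 101 110 000 110 111
= 001101110000110111


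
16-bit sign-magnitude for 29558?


Sign bit: 0 (positive)
Magnitude: 29558 = 111001101110110
= 0111001101110110


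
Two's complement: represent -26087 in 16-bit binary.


Original: 0110010111100111
Step 1 - Invert all bits: 1001101000011000
Step 2 - Add 1: 1001101000011000 + 1
= 1001101000011001 (represents -26087)


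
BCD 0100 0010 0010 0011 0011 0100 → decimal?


Each 4-bit group → digit:
  0100 → 4
  0010 → 2
  0010 → 2
  0011 → 3
  0011 → 3
  0100 → 4
= 422334


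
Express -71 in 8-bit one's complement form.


Original: 01000111
Invert all bits:
  bit 0: 0 → 1
  bit 1: 1 → 0
  bit 2: 0 → 1
  bit 3: 0 → 1
  bit 4: 0 → 1
  bit 5: 1 → 0
  bit 6: 1 → 0
  bit 7: 1 → 0
= 10111000


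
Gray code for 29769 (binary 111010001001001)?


Binary: 111010001001001
Gray code: G = B XOR (B >> 1)
B >> 1 = 011101000100100
111010001001001 XOR 011101000100100:
  1 XOR 0 = 1
  1 XOR 1 = 0
  1 XOR 1 = 0
  0 XOR 1 = 1
  1 XOR 0 = 1
  0 XOR 1 = 1
  0 XOR 0 = 0
  0 XOR 0 = 0
  1 XOR 0 = 1
  0 XOR 1 = 1
  0 XOR 0 = 0
  1 XOR 0 = 1
  0 XOR 1 = 1
  0 XOR 0 = 0
  1 XOR 0 = 1
= 100111001101101


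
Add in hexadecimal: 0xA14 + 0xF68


Align and add column by column (LSB to MSB, each column mod 16 with carry):
  0A14
+ 0F68
  ----
  col 0: 4(4) + 8(8) + 0 (carry in) = 12 → C(12), carry out 0
  col 1: 1(1) + 6(6) + 0 (carry in) = 7 → 7(7), carry out 0
  col 2: A(10) + F(15) + 0 (carry in) = 25 → 9(9), carry out 1
  col 3: 0(0) + 0(0) + 1 (carry in) = 1 → 1(1), carry out 0
Reading digits MSB→LSB: 197C
Strip leading zeros: 197C
= 0x197C


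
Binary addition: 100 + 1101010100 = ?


Align and add column by column (LSB to MSB, carry propagating):
  00000000100
+ 01101010100
  -----------
  col 0: 0 + 0 + 0 (carry in) = 0 → bit 0, carry out 0
  col 1: 0 + 0 + 0 (carry in) = 0 → bit 0, carry out 0
  col 2: 1 + 1 + 0 (carry in) = 2 → bit 0, carry out 1
  col 3: 0 + 0 + 1 (carry in) = 1 → bit 1, carry out 0
  col 4: 0 + 1 + 0 (carry in) = 1 → bit 1, carry out 0
  col 5: 0 + 0 + 0 (carry in) = 0 → bit 0, carry out 0
  col 6: 0 + 1 + 0 (carry in) = 1 → bit 1, carry out 0
  col 7: 0 + 0 + 0 (carry in) = 0 → bit 0, carry out 0
  col 8: 0 + 1 + 0 (carry in) = 1 → bit 1, carry out 0
  col 9: 0 + 1 + 0 (carry in) = 1 → bit 1, carry out 0
  col 10: 0 + 0 + 0 (carry in) = 0 → bit 0, carry out 0
Reading bits MSB→LSB: 01101011000
Strip leading zeros: 1101011000
= 1101011000


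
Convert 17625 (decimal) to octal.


Divide by 8 repeatedly:
17625 ÷ 8 = 2203 remainder 1
2203 ÷ 8 = 275 remainder 3
275 ÷ 8 = 34 remainder 3
34 ÷ 8 = 4 remainder 2
4 ÷ 8 = 0 remainder 4
Reading remainders bottom-up:
= 0o42331


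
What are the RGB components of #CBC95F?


Hex: #CBC95F
R = CB₁₆ = 203
G = C9₁₆ = 201
B = 5F₁₆ = 95
= RGB(203, 201, 95)


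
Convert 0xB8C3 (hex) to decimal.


Positional values:
Position 0: 3 × 16^0 = 3 × 1 = 3
Position 1: C × 16^1 = 12 × 16 = 192
Position 2: 8 × 16^2 = 8 × 256 = 2048
Position 3: B × 16^3 = 11 × 4096 = 45056
Sum = 3 + 192 + 2048 + 45056
= 47299


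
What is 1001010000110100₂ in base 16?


Group into 4-bit nibbles: 1001010000110100
  1001 = 9
  0100 = 4
  0011 = 3
  0100 = 4
= 0x9434


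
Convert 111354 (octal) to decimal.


Positional values:
Position 0: 4 × 8^0 = 4
Position 1: 5 × 8^1 = 40
Position 2: 3 × 8^2 = 192
Position 3: 1 × 8^3 = 512
Position 4: 1 × 8^4 = 4096
Position 5: 1 × 8^5 = 32768
Sum = 4 + 40 + 192 + 512 + 4096 + 32768
= 37612


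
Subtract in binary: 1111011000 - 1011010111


Align and subtract column by column (LSB to MSB, borrowing when needed):
  1111011000
- 1011010111
  ----------
  col 0: (0 - 0 borrow-in) - 1 → borrow from next column: (0+2) - 1 = 1, borrow out 1
  col 1: (0 - 1 borrow-in) - 1 → borrow from next column: (-1+2) - 1 = 0, borrow out 1
  col 2: (0 - 1 borrow-in) - 1 → borrow from next column: (-1+2) - 1 = 0, borrow out 1
  col 3: (1 - 1 borrow-in) - 0 → 0 - 0 = 0, borrow out 0
  col 4: (1 - 0 borrow-in) - 1 → 1 - 1 = 0, borrow out 0
  col 5: (0 - 0 borrow-in) - 0 → 0 - 0 = 0, borrow out 0
  col 6: (1 - 0 borrow-in) - 1 → 1 - 1 = 0, borrow out 0
  col 7: (1 - 0 borrow-in) - 1 → 1 - 1 = 0, borrow out 0
  col 8: (1 - 0 borrow-in) - 0 → 1 - 0 = 1, borrow out 0
  col 9: (1 - 0 borrow-in) - 1 → 1 - 1 = 0, borrow out 0
Reading bits MSB→LSB: 0100000001
Strip leading zeros: 100000001
= 100000001


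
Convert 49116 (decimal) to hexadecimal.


Divide by 16 repeatedly:
49116 ÷ 16 = 3069 remainder 12 (C)
3069 ÷ 16 = 191 remainder 13 (D)
191 ÷ 16 = 11 remainder 15 (F)
11 ÷ 16 = 0 remainder 11 (B)
Reading remainders bottom-up:
= 0xBFDC


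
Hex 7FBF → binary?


Each hex digit → 4 binary bits:
  7 = 0111
  F = 1111
  B = 1011
  F = 1111
Concatenate: 0111 1111 1011 1111
= 0111111110111111


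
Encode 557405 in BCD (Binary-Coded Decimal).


Each digit → 4-bit binary:
  5 → 0101
  5 → 0101
  7 → 0111
  4 → 0100
  0 → 0000
  5 → 0101
= 0101 0101 0111 0100 0000 0101


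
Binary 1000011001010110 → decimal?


Positional values:
Bit 1: 1 × 2^1 = 2
Bit 2: 1 × 2^2 = 4
Bit 4: 1 × 2^4 = 16
Bit 6: 1 × 2^6 = 64
Bit 9: 1 × 2^9 = 512
Bit 10: 1 × 2^10 = 1024
Bit 15: 1 × 2^15 = 32768
Sum = 2 + 4 + 16 + 64 + 512 + 1024 + 32768
= 34390


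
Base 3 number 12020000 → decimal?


Positional values (base 3):
  0 × 3^0 = 0 × 1 = 0
  0 × 3^1 = 0 × 3 = 0
  0 × 3^2 = 0 × 9 = 0
  0 × 3^3 = 0 × 27 = 0
  2 × 3^4 = 2 × 81 = 162
  0 × 3^5 = 0 × 243 = 0
  2 × 3^6 = 2 × 729 = 1458
  1 × 3^7 = 1 × 2187 = 2187
Sum = 0 + 0 + 0 + 0 + 162 + 0 + 1458 + 2187
= 3807


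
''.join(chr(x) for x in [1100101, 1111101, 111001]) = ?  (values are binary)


Codes (binary): 1100101 1111101 111001
Per-code ASCII lookup:
  1100101 = 101  (range 97-122: lowercase, 101 - 97 = 4) → 'e'
  1111101 = 125  (special character) → '}'
  111001 = 57  (range 48-57: digits, 57 - 48 = 9) → '9'
= 'e}9'


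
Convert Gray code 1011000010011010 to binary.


Gray code: 1011000010011010
MSB stays the same: 1
Each subsequent bit = prev_binary XOR current_gray:
  B[1] = 1 XOR 0 = 1
  B[2] = 1 XOR 1 = 0
  B[3] = 0 XOR 1 = 1
  B[4] = 1 XOR 0 = 1
  B[5] = 1 XOR 0 = 1
  B[6] = 1 XOR 0 = 1
  B[7] = 1 XOR 0 = 1
  B[8] = 1 XOR 1 = 0
  B[9] = 0 XOR 0 = 0
  B[10] = 0 XOR 0 = 0
  B[11] = 0 XOR 1 = 1
  B[12] = 1 XOR 1 = 0
  B[13] = 0 XOR 0 = 0
  B[14] = 0 XOR 1 = 1
  B[15] = 1 XOR 0 = 1
= 1101111100010011 (57107 decimal)


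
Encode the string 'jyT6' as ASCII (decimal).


String: 'jyT6'  (4 characters)
Per-character ASCII lookup:
  'j': lowercase starts at 97: 'j' = 97 + 9 = 106
  'y': lowercase starts at 97: 'y' = 97 + 24 = 121
  'T': uppercase starts at 65: 'T' = 65 + 19 = 84
  '6': digits start at 48: '6' = 48 + 6 = 54
= 106 121 84 54


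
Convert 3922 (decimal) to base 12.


Divide by 12 repeatedly:
3922 ÷ 12 = 326 remainder 10
326 ÷ 12 = 27 remainder 2
27 ÷ 12 = 2 remainder 3
2 ÷ 12 = 0 remainder 2
Reading remainders bottom-up:
= 232A


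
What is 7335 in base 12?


Divide by 12 repeatedly:
7335 ÷ 12 = 611 remainder 3
611 ÷ 12 = 50 remainder 11
50 ÷ 12 = 4 remainder 2
4 ÷ 12 = 0 remainder 4
Reading remainders bottom-up:
= 42B3


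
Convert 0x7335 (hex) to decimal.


Positional values:
Position 0: 5 × 16^0 = 5 × 1 = 5
Position 1: 3 × 16^1 = 3 × 16 = 48
Position 2: 3 × 16^2 = 3 × 256 = 768
Position 3: 7 × 16^3 = 7 × 4096 = 28672
Sum = 5 + 48 + 768 + 28672
= 29493


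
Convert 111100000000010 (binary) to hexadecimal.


Group into 4-bit nibbles: 0111100000000010
  0111 = 7
  1000 = 8
  0000 = 0
  0010 = 2
= 0x7802


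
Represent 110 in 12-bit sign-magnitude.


Sign bit: 0 (positive)
Magnitude: 110 = 00001101110
= 000001101110


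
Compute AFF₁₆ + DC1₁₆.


Align and add column by column (LSB to MSB, each column mod 16 with carry):
  0AFF
+ 0DC1
  ----
  col 0: F(15) + 1(1) + 0 (carry in) = 16 → 0(0), carry out 1
  col 1: F(15) + C(12) + 1 (carry in) = 28 → C(12), carry out 1
  col 2: A(10) + D(13) + 1 (carry in) = 24 → 8(8), carry out 1
  col 3: 0(0) + 0(0) + 1 (carry in) = 1 → 1(1), carry out 0
Reading digits MSB→LSB: 18C0
Strip leading zeros: 18C0
= 0x18C0


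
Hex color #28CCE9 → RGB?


Hex: #28CCE9
R = 28₁₆ = 40
G = CC₁₆ = 204
B = E9₁₆ = 233
= RGB(40, 204, 233)


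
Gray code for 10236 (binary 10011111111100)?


Binary: 10011111111100
Gray code: G = B XOR (B >> 1)
B >> 1 = 01001111111110
10011111111100 XOR 01001111111110:
  1 XOR 0 = 1
  0 XOR 1 = 1
  0 XOR 0 = 0
  1 XOR 0 = 1
  1 XOR 1 = 0
  1 XOR 1 = 0
  1 XOR 1 = 0
  1 XOR 1 = 0
  1 XOR 1 = 0
  1 XOR 1 = 0
  1 XOR 1 = 0
  1 XOR 1 = 0
  0 XOR 1 = 1
  0 XOR 0 = 0
= 11010000000010


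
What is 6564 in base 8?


Divide by 8 repeatedly:
6564 ÷ 8 = 820 remainder 4
820 ÷ 8 = 102 remainder 4
102 ÷ 8 = 12 remainder 6
12 ÷ 8 = 1 remainder 4
1 ÷ 8 = 0 remainder 1
Reading remainders bottom-up:
= 0o14644


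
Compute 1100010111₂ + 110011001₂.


Align and add column by column (LSB to MSB, carry propagating):
  01100010111
+ 00110011001
  -----------
  col 0: 1 + 1 + 0 (carry in) = 2 → bit 0, carry out 1
  col 1: 1 + 0 + 1 (carry in) = 2 → bit 0, carry out 1
  col 2: 1 + 0 + 1 (carry in) = 2 → bit 0, carry out 1
  col 3: 0 + 1 + 1 (carry in) = 2 → bit 0, carry out 1
  col 4: 1 + 1 + 1 (carry in) = 3 → bit 1, carry out 1
  col 5: 0 + 0 + 1 (carry in) = 1 → bit 1, carry out 0
  col 6: 0 + 0 + 0 (carry in) = 0 → bit 0, carry out 0
  col 7: 0 + 1 + 0 (carry in) = 1 → bit 1, carry out 0
  col 8: 1 + 1 + 0 (carry in) = 2 → bit 0, carry out 1
  col 9: 1 + 0 + 1 (carry in) = 2 → bit 0, carry out 1
  col 10: 0 + 0 + 1 (carry in) = 1 → bit 1, carry out 0
Reading bits MSB→LSB: 10010110000
Strip leading zeros: 10010110000
= 10010110000


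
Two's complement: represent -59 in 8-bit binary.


Original: 00111011
Step 1 - Invert all bits: 11000100
Step 2 - Add 1: 11000100 + 1
= 11000101 (represents -59)


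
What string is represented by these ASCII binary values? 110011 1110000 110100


Codes (binary): 110011 1110000 110100
Per-code ASCII lookup:
  110011 = 51  (range 48-57: digits, 51 - 48 = 3) → '3'
  1110000 = 112  (range 97-122: lowercase, 112 - 97 = 15) → 'p'
  110100 = 52  (range 48-57: digits, 52 - 48 = 4) → '4'
= '3p4'


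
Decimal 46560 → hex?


Divide by 16 repeatedly:
46560 ÷ 16 = 2910 remainder 0 (0)
2910 ÷ 16 = 181 remainder 14 (E)
181 ÷ 16 = 11 remainder 5 (5)
11 ÷ 16 = 0 remainder 11 (B)
Reading remainders bottom-up:
= 0xB5E0


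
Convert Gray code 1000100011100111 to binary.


Gray code: 1000100011100111
MSB stays the same: 1
Each subsequent bit = prev_binary XOR current_gray:
  B[1] = 1 XOR 0 = 1
  B[2] = 1 XOR 0 = 1
  B[3] = 1 XOR 0 = 1
  B[4] = 1 XOR 1 = 0
  B[5] = 0 XOR 0 = 0
  B[6] = 0 XOR 0 = 0
  B[7] = 0 XOR 0 = 0
  B[8] = 0 XOR 1 = 1
  B[9] = 1 XOR 1 = 0
  B[10] = 0 XOR 1 = 1
  B[11] = 1 XOR 0 = 1
  B[12] = 1 XOR 0 = 1
  B[13] = 1 XOR 1 = 0
  B[14] = 0 XOR 1 = 1
  B[15] = 1 XOR 1 = 0
= 1111000010111010 (61626 decimal)


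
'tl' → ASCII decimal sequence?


String: 'tl'  (2 characters)
Per-character ASCII lookup:
  't': lowercase starts at 97: 't' = 97 + 19 = 116
  'l': lowercase starts at 97: 'l' = 97 + 11 = 108
= 116 108


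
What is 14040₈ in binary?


Each octal digit → 3 binary bits:
  1 = 001
  4 = 100
  0 = 000
  4 = 100
  0 = 000
Concatenate: 001 100 000 100 000
= 001100000100000


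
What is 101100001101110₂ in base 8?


Group into 3-bit groups: 101100001101110
  101 = 5
  100 = 4
  001 = 1
  101 = 5
  110 = 6
= 0o54156


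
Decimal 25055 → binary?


Divide by 2 repeatedly:
25055 ÷ 2 = 12527 remainder 1
12527 ÷ 2 = 6263 remainder 1
6263 ÷ 2 = 3131 remainder 1
3131 ÷ 2 = 1565 remainder 1
1565 ÷ 2 = 782 remainder 1
782 ÷ 2 = 391 remainder 0
391 ÷ 2 = 195 remainder 1
195 ÷ 2 = 97 remainder 1
97 ÷ 2 = 48 remainder 1
48 ÷ 2 = 24 remainder 0
24 ÷ 2 = 12 remainder 0
12 ÷ 2 = 6 remainder 0
6 ÷ 2 = 3 remainder 0
3 ÷ 2 = 1 remainder 1
1 ÷ 2 = 0 remainder 1
Reading remainders bottom-up:
= 110000111011111


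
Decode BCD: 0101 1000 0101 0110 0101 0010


Each 4-bit group → digit:
  0101 → 5
  1000 → 8
  0101 → 5
  0110 → 6
  0101 → 5
  0010 → 2
= 585652


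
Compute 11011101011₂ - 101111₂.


Align and subtract column by column (LSB to MSB, borrowing when needed):
  11011101011
- 00000101111
  -----------
  col 0: (1 - 0 borrow-in) - 1 → 1 - 1 = 0, borrow out 0
  col 1: (1 - 0 borrow-in) - 1 → 1 - 1 = 0, borrow out 0
  col 2: (0 - 0 borrow-in) - 1 → borrow from next column: (0+2) - 1 = 1, borrow out 1
  col 3: (1 - 1 borrow-in) - 1 → borrow from next column: (0+2) - 1 = 1, borrow out 1
  col 4: (0 - 1 borrow-in) - 0 → borrow from next column: (-1+2) - 0 = 1, borrow out 1
  col 5: (1 - 1 borrow-in) - 1 → borrow from next column: (0+2) - 1 = 1, borrow out 1
  col 6: (1 - 1 borrow-in) - 0 → 0 - 0 = 0, borrow out 0
  col 7: (1 - 0 borrow-in) - 0 → 1 - 0 = 1, borrow out 0
  col 8: (0 - 0 borrow-in) - 0 → 0 - 0 = 0, borrow out 0
  col 9: (1 - 0 borrow-in) - 0 → 1 - 0 = 1, borrow out 0
  col 10: (1 - 0 borrow-in) - 0 → 1 - 0 = 1, borrow out 0
Reading bits MSB→LSB: 11010111100
Strip leading zeros: 11010111100
= 11010111100


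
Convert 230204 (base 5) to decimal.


Positional values (base 5):
  4 × 5^0 = 4 × 1 = 4
  0 × 5^1 = 0 × 5 = 0
  2 × 5^2 = 2 × 25 = 50
  0 × 5^3 = 0 × 125 = 0
  3 × 5^4 = 3 × 625 = 1875
  2 × 5^5 = 2 × 3125 = 6250
Sum = 4 + 0 + 50 + 0 + 1875 + 6250
= 8179


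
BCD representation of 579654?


Each digit → 4-bit binary:
  5 → 0101
  7 → 0111
  9 → 1001
  6 → 0110
  5 → 0101
  4 → 0100
= 0101 0111 1001 0110 0101 0100


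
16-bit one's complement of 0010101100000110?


Original: 0010101100000110
Invert all bits:
  bit 0: 0 → 1
  bit 1: 0 → 1
  bit 2: 1 → 0
  bit 3: 0 → 1
  bit 4: 1 → 0
  bit 5: 0 → 1
  bit 6: 1 → 0
  bit 7: 1 → 0
  bit 8: 0 → 1
  bit 9: 0 → 1
  bit 10: 0 → 1
  bit 11: 0 → 1
  bit 12: 0 → 1
  bit 13: 1 → 0
  bit 14: 1 → 0
  bit 15: 0 → 1
= 1101010011111001


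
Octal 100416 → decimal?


Positional values:
Position 0: 6 × 8^0 = 6
Position 1: 1 × 8^1 = 8
Position 2: 4 × 8^2 = 256
Position 3: 0 × 8^3 = 0
Position 4: 0 × 8^4 = 0
Position 5: 1 × 8^5 = 32768
Sum = 6 + 8 + 256 + 0 + 0 + 32768
= 33038


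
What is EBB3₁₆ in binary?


Each hex digit → 4 binary bits:
  E = 1110
  B = 1011
  B = 1011
  3 = 0011
Concatenate: 1110 1011 1011 0011
= 1110101110110011


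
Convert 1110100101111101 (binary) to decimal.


Positional values:
Bit 0: 1 × 2^0 = 1
Bit 2: 1 × 2^2 = 4
Bit 3: 1 × 2^3 = 8
Bit 4: 1 × 2^4 = 16
Bit 5: 1 × 2^5 = 32
Bit 6: 1 × 2^6 = 64
Bit 8: 1 × 2^8 = 256
Bit 11: 1 × 2^11 = 2048
Bit 13: 1 × 2^13 = 8192
Bit 14: 1 × 2^14 = 16384
Bit 15: 1 × 2^15 = 32768
Sum = 1 + 4 + 8 + 16 + 32 + 64 + 256 + 2048 + 8192 + 16384 + 32768
= 59773


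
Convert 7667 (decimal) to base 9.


Divide by 9 repeatedly:
7667 ÷ 9 = 851 remainder 8
851 ÷ 9 = 94 remainder 5
94 ÷ 9 = 10 remainder 4
10 ÷ 9 = 1 remainder 1
1 ÷ 9 = 0 remainder 1
Reading remainders bottom-up:
= 11458


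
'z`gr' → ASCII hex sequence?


String: 'z`gr'  (4 characters)
Per-character ASCII lookup:
  'z': lowercase starts at 97: 'z' = 97 + 25 = 122 → 0x7A
  '`': special character: '`' = 96 → 0x60
  'g': lowercase starts at 97: 'g' = 97 + 6 = 103 → 0x67
  'r': lowercase starts at 97: 'r' = 97 + 17 = 114 → 0x72
= 0x7A 0x60 0x67 0x72


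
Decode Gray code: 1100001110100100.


Gray code: 1100001110100100
MSB stays the same: 1
Each subsequent bit = prev_binary XOR current_gray:
  B[1] = 1 XOR 1 = 0
  B[2] = 0 XOR 0 = 0
  B[3] = 0 XOR 0 = 0
  B[4] = 0 XOR 0 = 0
  B[5] = 0 XOR 0 = 0
  B[6] = 0 XOR 1 = 1
  B[7] = 1 XOR 1 = 0
  B[8] = 0 XOR 1 = 1
  B[9] = 1 XOR 0 = 1
  B[10] = 1 XOR 1 = 0
  B[11] = 0 XOR 0 = 0
  B[12] = 0 XOR 0 = 0
  B[13] = 0 XOR 1 = 1
  B[14] = 1 XOR 0 = 1
  B[15] = 1 XOR 0 = 1
= 1000001011000111 (33479 decimal)


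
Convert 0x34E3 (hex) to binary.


Each hex digit → 4 binary bits:
  3 = 0011
  4 = 0100
  E = 1110
  3 = 0011
Concatenate: 0011 0100 1110 0011
= 0011010011100011


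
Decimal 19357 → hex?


Divide by 16 repeatedly:
19357 ÷ 16 = 1209 remainder 13 (D)
1209 ÷ 16 = 75 remainder 9 (9)
75 ÷ 16 = 4 remainder 11 (B)
4 ÷ 16 = 0 remainder 4 (4)
Reading remainders bottom-up:
= 0x4B9D


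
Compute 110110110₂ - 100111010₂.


Align and subtract column by column (LSB to MSB, borrowing when needed):
  110110110
- 100111010
  ---------
  col 0: (0 - 0 borrow-in) - 0 → 0 - 0 = 0, borrow out 0
  col 1: (1 - 0 borrow-in) - 1 → 1 - 1 = 0, borrow out 0
  col 2: (1 - 0 borrow-in) - 0 → 1 - 0 = 1, borrow out 0
  col 3: (0 - 0 borrow-in) - 1 → borrow from next column: (0+2) - 1 = 1, borrow out 1
  col 4: (1 - 1 borrow-in) - 1 → borrow from next column: (0+2) - 1 = 1, borrow out 1
  col 5: (1 - 1 borrow-in) - 1 → borrow from next column: (0+2) - 1 = 1, borrow out 1
  col 6: (0 - 1 borrow-in) - 0 → borrow from next column: (-1+2) - 0 = 1, borrow out 1
  col 7: (1 - 1 borrow-in) - 0 → 0 - 0 = 0, borrow out 0
  col 8: (1 - 0 borrow-in) - 1 → 1 - 1 = 0, borrow out 0
Reading bits MSB→LSB: 001111100
Strip leading zeros: 1111100
= 1111100


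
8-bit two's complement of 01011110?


Original: 01011110
Step 1 - Invert all bits: 10100001
Step 2 - Add 1: 10100001 + 1
= 10100010 (represents -94)


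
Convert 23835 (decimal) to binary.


Divide by 2 repeatedly:
23835 ÷ 2 = 11917 remainder 1
11917 ÷ 2 = 5958 remainder 1
5958 ÷ 2 = 2979 remainder 0
2979 ÷ 2 = 1489 remainder 1
1489 ÷ 2 = 744 remainder 1
744 ÷ 2 = 372 remainder 0
372 ÷ 2 = 186 remainder 0
186 ÷ 2 = 93 remainder 0
93 ÷ 2 = 46 remainder 1
46 ÷ 2 = 23 remainder 0
23 ÷ 2 = 11 remainder 1
11 ÷ 2 = 5 remainder 1
5 ÷ 2 = 2 remainder 1
2 ÷ 2 = 1 remainder 0
1 ÷ 2 = 0 remainder 1
Reading remainders bottom-up:
= 101110100011011


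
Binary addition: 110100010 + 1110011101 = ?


Align and add column by column (LSB to MSB, carry propagating):
  00110100010
+ 01110011101
  -----------
  col 0: 0 + 1 + 0 (carry in) = 1 → bit 1, carry out 0
  col 1: 1 + 0 + 0 (carry in) = 1 → bit 1, carry out 0
  col 2: 0 + 1 + 0 (carry in) = 1 → bit 1, carry out 0
  col 3: 0 + 1 + 0 (carry in) = 1 → bit 1, carry out 0
  col 4: 0 + 1 + 0 (carry in) = 1 → bit 1, carry out 0
  col 5: 1 + 0 + 0 (carry in) = 1 → bit 1, carry out 0
  col 6: 0 + 0 + 0 (carry in) = 0 → bit 0, carry out 0
  col 7: 1 + 1 + 0 (carry in) = 2 → bit 0, carry out 1
  col 8: 1 + 1 + 1 (carry in) = 3 → bit 1, carry out 1
  col 9: 0 + 1 + 1 (carry in) = 2 → bit 0, carry out 1
  col 10: 0 + 0 + 1 (carry in) = 1 → bit 1, carry out 0
Reading bits MSB→LSB: 10100111111
Strip leading zeros: 10100111111
= 10100111111


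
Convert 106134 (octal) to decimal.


Positional values:
Position 0: 4 × 8^0 = 4
Position 1: 3 × 8^1 = 24
Position 2: 1 × 8^2 = 64
Position 3: 6 × 8^3 = 3072
Position 4: 0 × 8^4 = 0
Position 5: 1 × 8^5 = 32768
Sum = 4 + 24 + 64 + 3072 + 0 + 32768
= 35932


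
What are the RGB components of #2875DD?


Hex: #2875DD
R = 28₁₆ = 40
G = 75₁₆ = 117
B = DD₁₆ = 221
= RGB(40, 117, 221)


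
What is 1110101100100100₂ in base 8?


Group into 3-bit groups: 001110101100100100
  001 = 1
  110 = 6
  101 = 5
  100 = 4
  100 = 4
  100 = 4
= 0o165444


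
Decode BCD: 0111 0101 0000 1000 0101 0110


Each 4-bit group → digit:
  0111 → 7
  0101 → 5
  0000 → 0
  1000 → 8
  0101 → 5
  0110 → 6
= 750856


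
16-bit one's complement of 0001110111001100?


Original: 0001110111001100
Invert all bits:
  bit 0: 0 → 1
  bit 1: 0 → 1
  bit 2: 0 → 1
  bit 3: 1 → 0
  bit 4: 1 → 0
  bit 5: 1 → 0
  bit 6: 0 → 1
  bit 7: 1 → 0
  bit 8: 1 → 0
  bit 9: 1 → 0
  bit 10: 0 → 1
  bit 11: 0 → 1
  bit 12: 1 → 0
  bit 13: 1 → 0
  bit 14: 0 → 1
  bit 15: 0 → 1
= 1110001000110011


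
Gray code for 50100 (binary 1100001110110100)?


Binary: 1100001110110100
Gray code: G = B XOR (B >> 1)
B >> 1 = 0110000111011010
1100001110110100 XOR 0110000111011010:
  1 XOR 0 = 1
  1 XOR 1 = 0
  0 XOR 1 = 1
  0 XOR 0 = 0
  0 XOR 0 = 0
  0 XOR 0 = 0
  1 XOR 0 = 1
  1 XOR 1 = 0
  1 XOR 1 = 0
  0 XOR 1 = 1
  1 XOR 0 = 1
  1 XOR 1 = 0
  0 XOR 1 = 1
  1 XOR 0 = 1
  0 XOR 1 = 1
  0 XOR 0 = 0
= 1010001001101110


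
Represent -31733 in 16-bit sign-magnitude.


Sign bit: 1 (negative)
Magnitude: 31733 = 111101111110101
= 1111101111110101


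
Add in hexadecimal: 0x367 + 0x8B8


Align and add column by column (LSB to MSB, each column mod 16 with carry):
  0367
+ 08B8
  ----
  col 0: 7(7) + 8(8) + 0 (carry in) = 15 → F(15), carry out 0
  col 1: 6(6) + B(11) + 0 (carry in) = 17 → 1(1), carry out 1
  col 2: 3(3) + 8(8) + 1 (carry in) = 12 → C(12), carry out 0
  col 3: 0(0) + 0(0) + 0 (carry in) = 0 → 0(0), carry out 0
Reading digits MSB→LSB: 0C1F
Strip leading zeros: C1F
= 0xC1F
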